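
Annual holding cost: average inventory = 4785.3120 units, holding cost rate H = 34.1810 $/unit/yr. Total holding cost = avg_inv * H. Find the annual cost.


Cost = 4785.3120 * 34.1810 = 163566.7495

163566.7495 $/yr


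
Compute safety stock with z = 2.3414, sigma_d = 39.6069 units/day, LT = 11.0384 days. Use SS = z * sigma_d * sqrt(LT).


sqrt(LT) = sqrt(11.0384) = 3.3224
SS = 2.3414 * 39.6069 * 3.3224 = 308.1056

308.1056 units


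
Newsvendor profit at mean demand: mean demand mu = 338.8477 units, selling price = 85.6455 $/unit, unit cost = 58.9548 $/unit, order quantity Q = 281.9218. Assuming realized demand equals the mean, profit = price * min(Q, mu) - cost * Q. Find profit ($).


Sales at mu = min(281.9218, 338.8477) = 281.9218
Revenue = 85.6455 * 281.9218 = 24145.3335
Total cost = 58.9548 * 281.9218 = 16620.6433
Profit = 24145.3335 - 16620.6433 = 7524.6902

7524.6902 $


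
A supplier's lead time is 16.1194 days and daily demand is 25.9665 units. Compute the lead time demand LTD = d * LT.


LTD = 25.9665 * 16.1194 = 418.5644

418.5644 units


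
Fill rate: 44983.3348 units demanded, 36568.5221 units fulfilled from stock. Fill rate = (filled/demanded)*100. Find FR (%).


FR = 36568.5221 / 44983.3348 * 100 = 81.2935

81.2935%


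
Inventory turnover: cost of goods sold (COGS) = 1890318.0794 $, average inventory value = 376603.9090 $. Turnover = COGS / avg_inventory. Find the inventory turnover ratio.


Turnover = 1890318.0794 / 376603.9090 = 5.0194

5.0194


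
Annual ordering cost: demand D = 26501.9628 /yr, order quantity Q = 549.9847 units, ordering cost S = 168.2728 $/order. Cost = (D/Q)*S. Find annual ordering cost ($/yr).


Number of orders = D/Q = 48.1867
Cost = 48.1867 * 168.2728 = 8108.5155

8108.5155 $/yr


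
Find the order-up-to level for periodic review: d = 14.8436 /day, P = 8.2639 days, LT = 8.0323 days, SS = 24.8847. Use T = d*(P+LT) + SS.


P + LT = 16.2962
d*(P+LT) = 14.8436 * 16.2962 = 241.8943
T = 241.8943 + 24.8847 = 266.7790

266.7790 units


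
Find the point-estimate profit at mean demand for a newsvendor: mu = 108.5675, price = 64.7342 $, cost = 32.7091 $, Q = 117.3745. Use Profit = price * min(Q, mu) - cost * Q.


Sales at mu = min(117.3745, 108.5675) = 108.5675
Revenue = 64.7342 * 108.5675 = 7028.0303
Total cost = 32.7091 * 117.3745 = 3839.2143
Profit = 7028.0303 - 3839.2143 = 3188.8160

3188.8160 $


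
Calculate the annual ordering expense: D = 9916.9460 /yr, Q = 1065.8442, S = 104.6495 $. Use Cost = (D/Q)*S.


Number of orders = D/Q = 9.3043
Cost = 9.3043 * 104.6495 = 973.6915

973.6915 $/yr


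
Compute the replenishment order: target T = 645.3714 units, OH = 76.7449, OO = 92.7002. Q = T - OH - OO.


Inventory position = OH + OO = 76.7449 + 92.7002 = 169.4451
Q = 645.3714 - 169.4451 = 475.9263

475.9263 units


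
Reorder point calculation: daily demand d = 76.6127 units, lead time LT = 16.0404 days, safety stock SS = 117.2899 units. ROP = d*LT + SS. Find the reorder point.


d*LT = 76.6127 * 16.0404 = 1228.8984
ROP = 1228.8984 + 117.2899 = 1346.1883

1346.1883 units


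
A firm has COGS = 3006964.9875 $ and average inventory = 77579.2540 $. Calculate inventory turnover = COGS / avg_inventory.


Turnover = 3006964.9875 / 77579.2540 = 38.7599

38.7599


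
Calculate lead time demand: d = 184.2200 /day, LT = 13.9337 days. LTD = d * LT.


LTD = 184.2200 * 13.9337 = 2566.8662

2566.8662 units


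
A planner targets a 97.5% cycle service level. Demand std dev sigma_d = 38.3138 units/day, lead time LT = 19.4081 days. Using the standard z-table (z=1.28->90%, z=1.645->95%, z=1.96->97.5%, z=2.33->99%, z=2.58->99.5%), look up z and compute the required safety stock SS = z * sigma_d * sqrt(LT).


From the table, SL = 97.5% corresponds to z = 1.96
sqrt(LT) = sqrt(19.4081) = 4.4055
SS = 1.96 * 38.3138 * 4.4055 = 330.8284

330.8284 units


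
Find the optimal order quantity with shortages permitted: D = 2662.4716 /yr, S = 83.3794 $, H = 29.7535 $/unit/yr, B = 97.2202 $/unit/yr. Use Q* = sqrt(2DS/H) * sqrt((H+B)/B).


sqrt(2DS/H) = 122.1569
sqrt((H+B)/B) = 1.1428
Q* = 122.1569 * 1.1428 = 139.6036

139.6036 units


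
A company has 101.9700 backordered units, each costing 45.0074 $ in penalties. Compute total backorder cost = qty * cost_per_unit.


Total = 101.9700 * 45.0074 = 4589.4046

4589.4046 $


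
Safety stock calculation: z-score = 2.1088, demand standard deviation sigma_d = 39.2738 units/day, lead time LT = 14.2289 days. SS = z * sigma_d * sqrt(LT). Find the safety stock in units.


sqrt(LT) = sqrt(14.2289) = 3.7721
SS = 2.1088 * 39.2738 * 3.7721 = 312.4093

312.4093 units


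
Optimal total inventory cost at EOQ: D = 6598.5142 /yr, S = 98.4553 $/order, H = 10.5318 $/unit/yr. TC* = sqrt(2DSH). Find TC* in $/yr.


2*D*S*H = 13684150.8904
TC* = sqrt(13684150.8904) = 3699.2095

3699.2095 $/yr


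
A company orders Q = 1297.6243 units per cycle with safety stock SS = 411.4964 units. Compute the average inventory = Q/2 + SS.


Q/2 = 648.8121
Avg = 648.8121 + 411.4964 = 1060.3085

1060.3085 units


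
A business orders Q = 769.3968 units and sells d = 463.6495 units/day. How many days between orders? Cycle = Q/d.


Cycle = 769.3968 / 463.6495 = 1.6594

1.6594 days


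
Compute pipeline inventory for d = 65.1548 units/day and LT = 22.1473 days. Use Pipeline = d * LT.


Pipeline = 65.1548 * 22.1473 = 1443.0029

1443.0029 units


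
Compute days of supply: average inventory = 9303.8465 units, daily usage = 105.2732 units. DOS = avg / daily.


DOS = 9303.8465 / 105.2732 = 88.3781

88.3781 days


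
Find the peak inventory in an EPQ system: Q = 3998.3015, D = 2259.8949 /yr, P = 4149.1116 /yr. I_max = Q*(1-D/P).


D/P = 0.5447
1 - D/P = 0.4553
I_max = 3998.3015 * 0.4553 = 1820.5483

1820.5483 units


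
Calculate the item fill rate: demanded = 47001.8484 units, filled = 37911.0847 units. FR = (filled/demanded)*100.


FR = 37911.0847 / 47001.8484 * 100 = 80.6587

80.6587%


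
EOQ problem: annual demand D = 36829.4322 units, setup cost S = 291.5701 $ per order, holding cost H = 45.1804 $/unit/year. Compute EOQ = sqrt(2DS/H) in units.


2*D*S = 2 * 36829.4322 * 291.5701 = 21476722.4590
2*D*S/H = 475354.8543
EOQ = sqrt(475354.8543) = 689.4598

689.4598 units


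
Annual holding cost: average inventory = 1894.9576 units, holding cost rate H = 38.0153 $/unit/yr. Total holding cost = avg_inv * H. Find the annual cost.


Cost = 1894.9576 * 38.0153 = 72037.3817

72037.3817 $/yr


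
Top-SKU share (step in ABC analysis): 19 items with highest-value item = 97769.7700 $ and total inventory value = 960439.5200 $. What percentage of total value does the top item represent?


Top item = 97769.7700
Total = 960439.5200
Percentage = 97769.7700 / 960439.5200 * 100 = 10.1797

10.1797%


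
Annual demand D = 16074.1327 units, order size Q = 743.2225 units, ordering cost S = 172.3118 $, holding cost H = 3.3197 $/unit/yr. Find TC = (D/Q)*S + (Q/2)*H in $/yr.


Ordering cost = D*S/Q = 3726.6939
Holding cost = Q*H/2 = 1233.6379
TC = 3726.6939 + 1233.6379 = 4960.3317

4960.3317 $/yr


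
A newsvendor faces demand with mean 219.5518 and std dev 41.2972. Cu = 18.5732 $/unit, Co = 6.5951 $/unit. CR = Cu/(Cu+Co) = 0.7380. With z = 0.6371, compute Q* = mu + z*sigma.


CR = Cu/(Cu+Co) = 18.5732/(18.5732+6.5951) = 0.7380
z = 0.6371
Q* = 219.5518 + 0.6371 * 41.2972 = 245.8622

245.8622 units


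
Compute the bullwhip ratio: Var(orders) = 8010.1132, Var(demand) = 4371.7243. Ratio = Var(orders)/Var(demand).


BW = 8010.1132 / 4371.7243 = 1.8323

1.8323


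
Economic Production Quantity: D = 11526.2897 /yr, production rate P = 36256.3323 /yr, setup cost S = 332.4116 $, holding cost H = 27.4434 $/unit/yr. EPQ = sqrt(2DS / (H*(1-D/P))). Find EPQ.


1 - D/P = 1 - 0.3179 = 0.6821
H*(1-D/P) = 18.7188
2DS = 7662944.8025
EPQ = sqrt(409370.7284) = 639.8209

639.8209 units


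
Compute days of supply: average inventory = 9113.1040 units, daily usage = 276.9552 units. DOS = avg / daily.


DOS = 9113.1040 / 276.9552 = 32.9046

32.9046 days


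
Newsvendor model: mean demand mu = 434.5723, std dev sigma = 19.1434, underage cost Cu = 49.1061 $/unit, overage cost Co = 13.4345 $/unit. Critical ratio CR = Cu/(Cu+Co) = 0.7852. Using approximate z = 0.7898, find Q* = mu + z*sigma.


CR = Cu/(Cu+Co) = 49.1061/(49.1061+13.4345) = 0.7852
z = 0.7898
Q* = 434.5723 + 0.7898 * 19.1434 = 449.6918

449.6918 units


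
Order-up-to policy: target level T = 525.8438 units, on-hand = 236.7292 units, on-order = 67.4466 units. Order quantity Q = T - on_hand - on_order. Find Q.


Inventory position = OH + OO = 236.7292 + 67.4466 = 304.1758
Q = 525.8438 - 304.1758 = 221.6680

221.6680 units


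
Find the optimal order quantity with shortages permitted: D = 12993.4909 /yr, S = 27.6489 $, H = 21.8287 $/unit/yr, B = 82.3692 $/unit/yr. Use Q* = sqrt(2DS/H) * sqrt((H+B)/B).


sqrt(2DS/H) = 181.4274
sqrt((H+B)/B) = 1.1247
Q* = 181.4274 * 1.1247 = 204.0563

204.0563 units


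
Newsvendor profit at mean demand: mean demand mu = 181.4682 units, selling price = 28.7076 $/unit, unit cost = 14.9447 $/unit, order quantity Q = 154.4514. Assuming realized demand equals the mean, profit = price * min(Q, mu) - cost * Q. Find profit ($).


Sales at mu = min(154.4514, 181.4682) = 154.4514
Revenue = 28.7076 * 154.4514 = 4433.9290
Total cost = 14.9447 * 154.4514 = 2308.2298
Profit = 4433.9290 - 2308.2298 = 2125.6992

2125.6992 $


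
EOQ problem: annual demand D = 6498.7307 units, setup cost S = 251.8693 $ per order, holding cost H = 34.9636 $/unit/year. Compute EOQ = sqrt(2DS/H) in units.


2*D*S = 2 * 6498.7307 * 251.8693 = 3273661.5046
2*D*S/H = 93630.5616
EOQ = sqrt(93630.5616) = 305.9911

305.9911 units


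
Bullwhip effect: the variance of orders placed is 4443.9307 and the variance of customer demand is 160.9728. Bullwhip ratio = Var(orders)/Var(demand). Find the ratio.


BW = 4443.9307 / 160.9728 = 27.6067

27.6067


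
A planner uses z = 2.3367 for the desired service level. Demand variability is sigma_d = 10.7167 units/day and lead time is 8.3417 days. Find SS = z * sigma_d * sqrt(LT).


sqrt(LT) = sqrt(8.3417) = 2.8882
SS = 2.3367 * 10.7167 * 2.8882 = 72.3255

72.3255 units


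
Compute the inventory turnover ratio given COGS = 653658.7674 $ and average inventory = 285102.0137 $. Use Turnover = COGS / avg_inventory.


Turnover = 653658.7674 / 285102.0137 = 2.2927

2.2927


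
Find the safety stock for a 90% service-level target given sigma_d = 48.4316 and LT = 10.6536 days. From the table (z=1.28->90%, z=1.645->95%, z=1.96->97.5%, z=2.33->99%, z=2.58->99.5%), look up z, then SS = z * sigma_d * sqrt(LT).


From the table, SL = 90% corresponds to z = 1.28
sqrt(LT) = sqrt(10.6536) = 3.2640
SS = 1.28 * 48.4316 * 3.2640 = 202.3424

202.3424 units


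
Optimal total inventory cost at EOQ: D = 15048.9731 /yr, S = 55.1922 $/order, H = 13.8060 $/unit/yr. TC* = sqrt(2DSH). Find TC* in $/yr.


2*D*S*H = 22934138.7856
TC* = sqrt(22934138.7856) = 4788.9601

4788.9601 $/yr


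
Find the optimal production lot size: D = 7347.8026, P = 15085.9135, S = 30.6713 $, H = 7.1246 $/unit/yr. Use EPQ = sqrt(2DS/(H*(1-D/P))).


1 - D/P = 1 - 0.4871 = 0.5129
H*(1-D/P) = 3.6545
2DS = 450733.3158
EPQ = sqrt(123337.6976) = 351.1947

351.1947 units


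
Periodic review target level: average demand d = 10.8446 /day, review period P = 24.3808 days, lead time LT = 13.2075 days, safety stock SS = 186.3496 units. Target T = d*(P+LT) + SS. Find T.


P + LT = 37.5883
d*(P+LT) = 10.8446 * 37.5883 = 407.6301
T = 407.6301 + 186.3496 = 593.9797

593.9797 units


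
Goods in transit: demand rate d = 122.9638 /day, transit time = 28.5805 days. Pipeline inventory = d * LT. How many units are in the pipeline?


Pipeline = 122.9638 * 28.5805 = 3514.3669

3514.3669 units


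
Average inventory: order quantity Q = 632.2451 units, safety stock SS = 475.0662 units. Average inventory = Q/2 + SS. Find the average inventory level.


Q/2 = 316.1225
Avg = 316.1225 + 475.0662 = 791.1888

791.1888 units


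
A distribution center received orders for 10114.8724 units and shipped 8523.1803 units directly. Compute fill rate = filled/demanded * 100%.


FR = 8523.1803 / 10114.8724 * 100 = 84.2638

84.2638%


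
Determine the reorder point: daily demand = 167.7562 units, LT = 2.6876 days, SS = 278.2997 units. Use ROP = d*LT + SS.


d*LT = 167.7562 * 2.6876 = 450.8616
ROP = 450.8616 + 278.2997 = 729.1613

729.1613 units


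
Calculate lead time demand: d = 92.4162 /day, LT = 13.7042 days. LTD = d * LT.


LTD = 92.4162 * 13.7042 = 1266.4901

1266.4901 units


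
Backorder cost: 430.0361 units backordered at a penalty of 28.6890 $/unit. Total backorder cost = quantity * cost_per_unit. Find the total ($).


Total = 430.0361 * 28.6890 = 12337.3057

12337.3057 $


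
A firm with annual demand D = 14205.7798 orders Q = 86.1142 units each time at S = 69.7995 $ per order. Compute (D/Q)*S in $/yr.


Number of orders = D/Q = 164.9644
Cost = 164.9644 * 69.7995 = 11514.4346

11514.4346 $/yr


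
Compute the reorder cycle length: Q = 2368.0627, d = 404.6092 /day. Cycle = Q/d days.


Cycle = 2368.0627 / 404.6092 = 5.8527

5.8527 days


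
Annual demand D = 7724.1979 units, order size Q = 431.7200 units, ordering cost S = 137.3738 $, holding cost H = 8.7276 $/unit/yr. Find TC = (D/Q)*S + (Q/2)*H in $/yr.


Ordering cost = D*S/Q = 2457.8486
Holding cost = Q*H/2 = 1883.9397
TC = 2457.8486 + 1883.9397 = 4341.7884

4341.7884 $/yr


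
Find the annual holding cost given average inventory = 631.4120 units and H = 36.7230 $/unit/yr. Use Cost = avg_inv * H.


Cost = 631.4120 * 36.7230 = 23187.3429

23187.3429 $/yr


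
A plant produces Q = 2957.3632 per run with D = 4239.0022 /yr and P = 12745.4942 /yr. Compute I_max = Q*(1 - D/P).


D/P = 0.3326
1 - D/P = 0.6674
I_max = 2957.3632 * 0.6674 = 1973.7788

1973.7788 units


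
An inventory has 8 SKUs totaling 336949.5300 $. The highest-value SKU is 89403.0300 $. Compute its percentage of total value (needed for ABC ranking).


Top item = 89403.0300
Total = 336949.5300
Percentage = 89403.0300 / 336949.5300 * 100 = 26.5331

26.5331%


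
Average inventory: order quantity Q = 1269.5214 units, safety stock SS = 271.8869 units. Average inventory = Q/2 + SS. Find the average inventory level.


Q/2 = 634.7607
Avg = 634.7607 + 271.8869 = 906.6476

906.6476 units


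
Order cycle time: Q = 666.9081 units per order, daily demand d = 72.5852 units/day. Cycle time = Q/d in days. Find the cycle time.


Cycle = 666.9081 / 72.5852 = 9.1879

9.1879 days


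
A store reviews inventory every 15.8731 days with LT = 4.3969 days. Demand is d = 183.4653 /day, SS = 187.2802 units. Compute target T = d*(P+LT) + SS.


P + LT = 20.2700
d*(P+LT) = 183.4653 * 20.2700 = 3718.8416
T = 3718.8416 + 187.2802 = 3906.1218

3906.1218 units


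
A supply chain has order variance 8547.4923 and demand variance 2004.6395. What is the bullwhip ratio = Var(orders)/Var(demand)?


BW = 8547.4923 / 2004.6395 = 4.2639

4.2639


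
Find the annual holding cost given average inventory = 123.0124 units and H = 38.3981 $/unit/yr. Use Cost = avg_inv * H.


Cost = 123.0124 * 38.3981 = 4723.4424

4723.4424 $/yr


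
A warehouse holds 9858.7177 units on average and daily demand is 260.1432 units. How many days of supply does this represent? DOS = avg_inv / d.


DOS = 9858.7177 / 260.1432 = 37.8973

37.8973 days


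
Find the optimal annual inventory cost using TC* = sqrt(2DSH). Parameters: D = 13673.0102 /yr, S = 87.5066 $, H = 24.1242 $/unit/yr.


2*D*S*H = 57728179.7424
TC* = sqrt(57728179.7424) = 7597.9063

7597.9063 $/yr


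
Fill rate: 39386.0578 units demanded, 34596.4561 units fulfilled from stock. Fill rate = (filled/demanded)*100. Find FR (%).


FR = 34596.4561 / 39386.0578 * 100 = 87.8393

87.8393%


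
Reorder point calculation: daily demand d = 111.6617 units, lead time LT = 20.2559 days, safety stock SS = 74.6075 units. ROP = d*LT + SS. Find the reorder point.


d*LT = 111.6617 * 20.2559 = 2261.8082
ROP = 2261.8082 + 74.6075 = 2336.4157

2336.4157 units


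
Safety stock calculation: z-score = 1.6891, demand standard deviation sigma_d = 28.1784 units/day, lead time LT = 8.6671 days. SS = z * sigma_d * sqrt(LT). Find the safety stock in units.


sqrt(LT) = sqrt(8.6671) = 2.9440
SS = 1.6891 * 28.1784 * 2.9440 = 140.1227

140.1227 units


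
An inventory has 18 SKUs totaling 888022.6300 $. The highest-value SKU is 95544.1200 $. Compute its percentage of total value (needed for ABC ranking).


Top item = 95544.1200
Total = 888022.6300
Percentage = 95544.1200 / 888022.6300 * 100 = 10.7592

10.7592%


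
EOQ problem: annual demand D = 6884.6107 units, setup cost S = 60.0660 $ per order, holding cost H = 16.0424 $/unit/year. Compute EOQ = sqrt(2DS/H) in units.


2*D*S = 2 * 6884.6107 * 60.0660 = 827062.0526
2*D*S/H = 51554.7582
EOQ = sqrt(51554.7582) = 227.0567

227.0567 units


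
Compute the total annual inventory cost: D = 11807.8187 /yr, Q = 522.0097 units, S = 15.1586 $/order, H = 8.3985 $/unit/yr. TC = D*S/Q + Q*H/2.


Ordering cost = D*S/Q = 342.8863
Holding cost = Q*H/2 = 2192.0492
TC = 342.8863 + 2192.0492 = 2534.9356

2534.9356 $/yr


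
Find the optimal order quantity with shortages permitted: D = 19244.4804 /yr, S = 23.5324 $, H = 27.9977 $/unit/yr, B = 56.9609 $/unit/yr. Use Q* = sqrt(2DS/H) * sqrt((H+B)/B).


sqrt(2DS/H) = 179.8623
sqrt((H+B)/B) = 1.2213
Q* = 179.8623 * 1.2213 = 219.6622

219.6622 units


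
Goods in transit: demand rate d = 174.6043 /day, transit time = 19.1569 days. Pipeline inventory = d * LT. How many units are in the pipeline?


Pipeline = 174.6043 * 19.1569 = 3344.8771

3344.8771 units


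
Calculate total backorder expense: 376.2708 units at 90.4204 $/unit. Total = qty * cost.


Total = 376.2708 * 90.4204 = 34022.5562

34022.5562 $


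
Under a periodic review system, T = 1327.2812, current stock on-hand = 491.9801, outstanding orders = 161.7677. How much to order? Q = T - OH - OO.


Inventory position = OH + OO = 491.9801 + 161.7677 = 653.7478
Q = 1327.2812 - 653.7478 = 673.5334

673.5334 units


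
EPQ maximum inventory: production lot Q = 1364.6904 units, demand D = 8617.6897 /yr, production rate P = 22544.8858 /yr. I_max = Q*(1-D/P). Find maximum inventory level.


D/P = 0.3822
1 - D/P = 0.6178
I_max = 1364.6904 * 0.6178 = 843.0431

843.0431 units


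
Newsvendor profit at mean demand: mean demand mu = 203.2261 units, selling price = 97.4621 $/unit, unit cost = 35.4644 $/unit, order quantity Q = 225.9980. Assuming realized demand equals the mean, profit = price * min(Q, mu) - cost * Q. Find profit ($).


Sales at mu = min(225.9980, 203.2261) = 203.2261
Revenue = 97.4621 * 203.2261 = 19806.8425
Total cost = 35.4644 * 225.9980 = 8014.8835
Profit = 19806.8425 - 8014.8835 = 11791.9590

11791.9590 $


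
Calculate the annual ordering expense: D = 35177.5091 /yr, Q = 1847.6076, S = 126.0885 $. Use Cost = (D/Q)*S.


Number of orders = D/Q = 19.0395
Cost = 19.0395 * 126.0885 = 2400.6609

2400.6609 $/yr


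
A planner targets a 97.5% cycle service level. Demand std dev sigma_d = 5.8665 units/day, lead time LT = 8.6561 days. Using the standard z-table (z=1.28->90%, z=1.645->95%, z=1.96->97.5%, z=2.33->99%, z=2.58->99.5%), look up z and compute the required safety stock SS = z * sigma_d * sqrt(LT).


From the table, SL = 97.5% corresponds to z = 1.96
sqrt(LT) = sqrt(8.6561) = 2.9421
SS = 1.96 * 5.8665 * 2.9421 = 33.8296

33.8296 units


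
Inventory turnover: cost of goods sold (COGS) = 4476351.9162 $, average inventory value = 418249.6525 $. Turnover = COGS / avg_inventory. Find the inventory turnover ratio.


Turnover = 4476351.9162 / 418249.6525 = 10.7026

10.7026


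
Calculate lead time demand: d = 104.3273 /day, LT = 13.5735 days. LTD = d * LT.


LTD = 104.3273 * 13.5735 = 1416.0866

1416.0866 units


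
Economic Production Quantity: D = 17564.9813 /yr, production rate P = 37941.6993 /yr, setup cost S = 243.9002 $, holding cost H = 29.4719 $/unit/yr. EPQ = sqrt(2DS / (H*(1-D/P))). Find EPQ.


1 - D/P = 1 - 0.4629 = 0.5371
H*(1-D/P) = 15.8280
2DS = 8568204.9041
EPQ = sqrt(541332.6869) = 735.7531

735.7531 units


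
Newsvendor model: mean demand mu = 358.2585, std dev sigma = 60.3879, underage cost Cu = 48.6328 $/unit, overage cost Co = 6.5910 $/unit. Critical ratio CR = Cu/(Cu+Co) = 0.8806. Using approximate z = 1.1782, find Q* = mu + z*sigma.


CR = Cu/(Cu+Co) = 48.6328/(48.6328+6.5910) = 0.8806
z = 1.1782
Q* = 358.2585 + 1.1782 * 60.3879 = 429.4075

429.4075 units


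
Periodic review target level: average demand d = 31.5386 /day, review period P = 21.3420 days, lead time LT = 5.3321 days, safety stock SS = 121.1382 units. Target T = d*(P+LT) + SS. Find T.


P + LT = 26.6741
d*(P+LT) = 31.5386 * 26.6741 = 841.2638
T = 841.2638 + 121.1382 = 962.4020

962.4020 units


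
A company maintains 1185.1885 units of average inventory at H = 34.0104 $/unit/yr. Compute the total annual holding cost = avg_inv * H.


Cost = 1185.1885 * 34.0104 = 40308.7350

40308.7350 $/yr


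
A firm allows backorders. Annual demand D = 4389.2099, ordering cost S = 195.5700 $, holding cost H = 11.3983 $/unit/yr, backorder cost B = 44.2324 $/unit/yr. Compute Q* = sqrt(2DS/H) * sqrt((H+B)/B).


sqrt(2DS/H) = 388.0961
sqrt((H+B)/B) = 1.1215
Q* = 388.0961 * 1.1215 = 435.2375

435.2375 units


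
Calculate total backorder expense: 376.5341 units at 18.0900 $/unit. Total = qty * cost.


Total = 376.5341 * 18.0900 = 6811.5019

6811.5019 $


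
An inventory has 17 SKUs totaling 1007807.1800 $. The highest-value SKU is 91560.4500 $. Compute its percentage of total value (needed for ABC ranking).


Top item = 91560.4500
Total = 1007807.1800
Percentage = 91560.4500 / 1007807.1800 * 100 = 9.0851

9.0851%


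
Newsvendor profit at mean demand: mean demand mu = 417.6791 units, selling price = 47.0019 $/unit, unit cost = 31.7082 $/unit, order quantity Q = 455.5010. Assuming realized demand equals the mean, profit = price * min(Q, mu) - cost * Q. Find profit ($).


Sales at mu = min(455.5010, 417.6791) = 417.6791
Revenue = 47.0019 * 417.6791 = 19631.7113
Total cost = 31.7082 * 455.5010 = 14443.1168
Profit = 19631.7113 - 14443.1168 = 5188.5945

5188.5945 $


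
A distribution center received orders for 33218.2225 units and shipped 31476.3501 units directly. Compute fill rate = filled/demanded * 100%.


FR = 31476.3501 / 33218.2225 * 100 = 94.7563

94.7563%


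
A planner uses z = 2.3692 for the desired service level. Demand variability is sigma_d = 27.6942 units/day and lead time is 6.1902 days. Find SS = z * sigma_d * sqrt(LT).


sqrt(LT) = sqrt(6.1902) = 2.4880
SS = 2.3692 * 27.6942 * 2.4880 = 163.2461

163.2461 units


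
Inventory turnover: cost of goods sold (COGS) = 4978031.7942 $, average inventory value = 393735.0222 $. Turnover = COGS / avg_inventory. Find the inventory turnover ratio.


Turnover = 4978031.7942 / 393735.0222 = 12.6431

12.6431


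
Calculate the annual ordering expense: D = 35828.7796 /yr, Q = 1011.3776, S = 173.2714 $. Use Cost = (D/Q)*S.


Number of orders = D/Q = 35.4257
Cost = 35.4257 * 173.2714 = 6138.2641

6138.2641 $/yr


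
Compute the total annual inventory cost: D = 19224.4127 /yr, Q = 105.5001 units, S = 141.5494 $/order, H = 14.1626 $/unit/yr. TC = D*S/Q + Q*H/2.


Ordering cost = D*S/Q = 25793.3792
Holding cost = Q*H/2 = 747.0779
TC = 25793.3792 + 747.0779 = 26540.4570

26540.4570 $/yr


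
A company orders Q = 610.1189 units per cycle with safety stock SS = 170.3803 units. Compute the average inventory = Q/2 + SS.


Q/2 = 305.0595
Avg = 305.0595 + 170.3803 = 475.4398

475.4398 units


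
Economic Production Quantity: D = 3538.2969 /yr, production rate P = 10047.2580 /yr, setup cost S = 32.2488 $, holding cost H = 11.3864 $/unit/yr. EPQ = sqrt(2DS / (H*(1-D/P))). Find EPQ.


1 - D/P = 1 - 0.3522 = 0.6478
H*(1-D/P) = 7.3765
2DS = 228211.6581
EPQ = sqrt(30937.6462) = 175.8910

175.8910 units


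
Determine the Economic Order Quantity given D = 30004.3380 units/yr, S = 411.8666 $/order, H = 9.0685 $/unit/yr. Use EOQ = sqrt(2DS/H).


2*D*S = 2 * 30004.3380 * 411.8666 = 24715569.3546
2*D*S/H = 2725430.8160
EOQ = sqrt(2725430.8160) = 1650.8879

1650.8879 units


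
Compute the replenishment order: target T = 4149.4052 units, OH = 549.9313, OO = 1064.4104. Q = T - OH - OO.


Inventory position = OH + OO = 549.9313 + 1064.4104 = 1614.3417
Q = 4149.4052 - 1614.3417 = 2535.0635

2535.0635 units


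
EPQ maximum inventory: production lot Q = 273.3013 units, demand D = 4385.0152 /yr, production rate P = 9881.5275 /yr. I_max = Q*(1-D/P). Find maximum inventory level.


D/P = 0.4438
1 - D/P = 0.5562
I_max = 273.3013 * 0.5562 = 152.0214

152.0214 units


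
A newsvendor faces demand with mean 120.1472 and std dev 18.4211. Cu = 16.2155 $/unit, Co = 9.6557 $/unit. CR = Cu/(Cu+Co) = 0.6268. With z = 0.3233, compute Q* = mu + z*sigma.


CR = Cu/(Cu+Co) = 16.2155/(16.2155+9.6557) = 0.6268
z = 0.3233
Q* = 120.1472 + 0.3233 * 18.4211 = 126.1027

126.1027 units


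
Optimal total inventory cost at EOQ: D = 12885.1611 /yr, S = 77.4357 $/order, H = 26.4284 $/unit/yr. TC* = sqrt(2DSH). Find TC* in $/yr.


2*D*S*H = 52739007.0033
TC* = sqrt(52739007.0033) = 7262.1627

7262.1627 $/yr


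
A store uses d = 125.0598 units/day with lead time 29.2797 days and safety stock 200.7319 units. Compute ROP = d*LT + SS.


d*LT = 125.0598 * 29.2797 = 3661.7134
ROP = 3661.7134 + 200.7319 = 3862.4453

3862.4453 units


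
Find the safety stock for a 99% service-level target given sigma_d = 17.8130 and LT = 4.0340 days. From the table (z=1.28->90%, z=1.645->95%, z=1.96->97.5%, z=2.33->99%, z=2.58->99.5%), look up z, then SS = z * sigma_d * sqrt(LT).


From the table, SL = 99% corresponds to z = 2.33
sqrt(LT) = sqrt(4.0340) = 2.0085
SS = 2.33 * 17.8130 * 2.0085 = 83.3606

83.3606 units


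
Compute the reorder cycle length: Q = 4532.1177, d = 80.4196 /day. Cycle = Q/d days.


Cycle = 4532.1177 / 80.4196 = 56.3559

56.3559 days


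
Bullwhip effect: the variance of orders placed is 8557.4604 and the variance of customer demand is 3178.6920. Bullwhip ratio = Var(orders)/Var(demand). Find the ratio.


BW = 8557.4604 / 3178.6920 = 2.6921

2.6921


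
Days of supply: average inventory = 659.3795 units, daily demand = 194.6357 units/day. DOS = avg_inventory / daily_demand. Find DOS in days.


DOS = 659.3795 / 194.6357 = 3.3878

3.3878 days


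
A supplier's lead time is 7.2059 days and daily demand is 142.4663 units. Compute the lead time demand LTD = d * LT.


LTD = 142.4663 * 7.2059 = 1026.5979

1026.5979 units


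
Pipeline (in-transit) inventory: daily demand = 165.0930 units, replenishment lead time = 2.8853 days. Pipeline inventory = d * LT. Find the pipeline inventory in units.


Pipeline = 165.0930 * 2.8853 = 476.3428

476.3428 units


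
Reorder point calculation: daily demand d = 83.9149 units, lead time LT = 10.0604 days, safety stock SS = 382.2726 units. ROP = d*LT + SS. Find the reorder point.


d*LT = 83.9149 * 10.0604 = 844.2175
ROP = 844.2175 + 382.2726 = 1226.4901

1226.4901 units


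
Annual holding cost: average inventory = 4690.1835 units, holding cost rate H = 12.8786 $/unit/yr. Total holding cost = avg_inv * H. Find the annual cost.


Cost = 4690.1835 * 12.8786 = 60402.9972

60402.9972 $/yr


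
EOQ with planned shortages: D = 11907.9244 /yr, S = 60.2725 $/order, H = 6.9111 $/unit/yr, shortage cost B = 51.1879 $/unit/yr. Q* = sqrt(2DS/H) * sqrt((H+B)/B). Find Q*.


sqrt(2DS/H) = 455.7420
sqrt((H+B)/B) = 1.0654
Q* = 455.7420 * 1.0654 = 485.5341

485.5341 units


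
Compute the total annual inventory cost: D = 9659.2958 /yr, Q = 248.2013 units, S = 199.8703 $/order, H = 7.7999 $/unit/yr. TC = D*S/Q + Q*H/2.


Ordering cost = D*S/Q = 7778.3894
Holding cost = Q*H/2 = 967.9727
TC = 7778.3894 + 967.9727 = 8746.3620

8746.3620 $/yr


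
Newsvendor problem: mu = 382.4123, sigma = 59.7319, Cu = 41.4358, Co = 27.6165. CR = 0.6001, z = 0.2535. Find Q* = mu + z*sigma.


CR = Cu/(Cu+Co) = 41.4358/(41.4358+27.6165) = 0.6001
z = 0.2535
Q* = 382.4123 + 0.2535 * 59.7319 = 397.5543

397.5543 units


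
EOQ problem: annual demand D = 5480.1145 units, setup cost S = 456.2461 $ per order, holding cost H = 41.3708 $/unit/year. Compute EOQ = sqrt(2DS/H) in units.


2*D*S = 2 * 5480.1145 * 456.2461 = 5000561.7364
2*D*S/H = 120871.7679
EOQ = sqrt(120871.7679) = 347.6662

347.6662 units


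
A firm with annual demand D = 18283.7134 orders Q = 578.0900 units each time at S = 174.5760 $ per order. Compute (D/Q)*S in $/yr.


Number of orders = D/Q = 31.6278
Cost = 31.6278 * 174.5760 = 5521.4544

5521.4544 $/yr


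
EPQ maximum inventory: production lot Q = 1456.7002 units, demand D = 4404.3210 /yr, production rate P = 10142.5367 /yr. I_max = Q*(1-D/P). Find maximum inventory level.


D/P = 0.4342
1 - D/P = 0.5658
I_max = 1456.7002 * 0.5658 = 824.1390

824.1390 units


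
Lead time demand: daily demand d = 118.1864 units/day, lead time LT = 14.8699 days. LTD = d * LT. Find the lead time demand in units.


LTD = 118.1864 * 14.8699 = 1757.4199

1757.4199 units


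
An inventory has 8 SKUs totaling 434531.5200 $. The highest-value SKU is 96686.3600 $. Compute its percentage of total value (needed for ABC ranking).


Top item = 96686.3600
Total = 434531.5200
Percentage = 96686.3600 / 434531.5200 * 100 = 22.2507

22.2507%


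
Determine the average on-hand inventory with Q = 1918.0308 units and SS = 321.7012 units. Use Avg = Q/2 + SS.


Q/2 = 959.0154
Avg = 959.0154 + 321.7012 = 1280.7166

1280.7166 units


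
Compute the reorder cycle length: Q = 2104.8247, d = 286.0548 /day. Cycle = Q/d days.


Cycle = 2104.8247 / 286.0548 = 7.3581

7.3581 days


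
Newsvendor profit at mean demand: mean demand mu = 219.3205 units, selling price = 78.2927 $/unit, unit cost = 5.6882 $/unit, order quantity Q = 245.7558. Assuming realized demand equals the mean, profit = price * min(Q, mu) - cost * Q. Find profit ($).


Sales at mu = min(245.7558, 219.3205) = 219.3205
Revenue = 78.2927 * 219.3205 = 17171.1941
Total cost = 5.6882 * 245.7558 = 1397.9081
Profit = 17171.1941 - 1397.9081 = 15773.2860

15773.2860 $


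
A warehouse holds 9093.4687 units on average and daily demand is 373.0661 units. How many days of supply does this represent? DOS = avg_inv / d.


DOS = 9093.4687 / 373.0661 = 24.3750

24.3750 days


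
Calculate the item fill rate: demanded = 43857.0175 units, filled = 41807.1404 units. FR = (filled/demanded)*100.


FR = 41807.1404 / 43857.0175 * 100 = 95.3260

95.3260%


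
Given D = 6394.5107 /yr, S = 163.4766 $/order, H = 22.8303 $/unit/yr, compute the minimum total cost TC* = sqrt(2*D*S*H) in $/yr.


2*D*S*H = 47731439.1600
TC* = sqrt(47731439.1600) = 6908.7943

6908.7943 $/yr


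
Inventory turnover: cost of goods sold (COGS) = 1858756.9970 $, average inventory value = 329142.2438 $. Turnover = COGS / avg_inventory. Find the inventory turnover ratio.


Turnover = 1858756.9970 / 329142.2438 = 5.6473

5.6473


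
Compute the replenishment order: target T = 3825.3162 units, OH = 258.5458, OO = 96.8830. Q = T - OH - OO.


Inventory position = OH + OO = 258.5458 + 96.8830 = 355.4288
Q = 3825.3162 - 355.4288 = 3469.8874

3469.8874 units


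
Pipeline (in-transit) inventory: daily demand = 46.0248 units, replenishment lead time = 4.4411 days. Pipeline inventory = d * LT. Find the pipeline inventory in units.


Pipeline = 46.0248 * 4.4411 = 204.4007

204.4007 units


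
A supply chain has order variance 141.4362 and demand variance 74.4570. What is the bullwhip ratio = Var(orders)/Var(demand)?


BW = 141.4362 / 74.4570 = 1.8996

1.8996


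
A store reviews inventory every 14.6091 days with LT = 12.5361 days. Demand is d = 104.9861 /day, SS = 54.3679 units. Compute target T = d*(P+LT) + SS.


P + LT = 27.1452
d*(P+LT) = 104.9861 * 27.1452 = 2849.8687
T = 2849.8687 + 54.3679 = 2904.2366

2904.2366 units


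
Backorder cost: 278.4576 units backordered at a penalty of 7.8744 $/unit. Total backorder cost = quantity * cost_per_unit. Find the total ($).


Total = 278.4576 * 7.8744 = 2192.6865

2192.6865 $


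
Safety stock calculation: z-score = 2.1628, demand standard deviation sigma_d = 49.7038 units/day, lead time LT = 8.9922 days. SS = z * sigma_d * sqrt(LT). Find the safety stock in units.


sqrt(LT) = sqrt(8.9922) = 2.9987
SS = 2.1628 * 49.7038 * 2.9987 = 322.3584

322.3584 units


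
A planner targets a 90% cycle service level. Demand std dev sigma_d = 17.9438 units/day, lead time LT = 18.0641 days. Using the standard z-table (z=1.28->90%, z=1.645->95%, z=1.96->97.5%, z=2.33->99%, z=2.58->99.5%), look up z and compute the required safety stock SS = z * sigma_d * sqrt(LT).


From the table, SL = 90% corresponds to z = 1.28
sqrt(LT) = sqrt(18.0641) = 4.2502
SS = 1.28 * 17.9438 * 4.2502 = 97.6186

97.6186 units


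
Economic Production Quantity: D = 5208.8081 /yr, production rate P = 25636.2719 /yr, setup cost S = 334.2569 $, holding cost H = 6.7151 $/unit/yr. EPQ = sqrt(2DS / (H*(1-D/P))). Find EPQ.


1 - D/P = 1 - 0.2032 = 0.7968
H*(1-D/P) = 5.3507
2DS = 3482160.0964
EPQ = sqrt(650783.7041) = 806.7117

806.7117 units


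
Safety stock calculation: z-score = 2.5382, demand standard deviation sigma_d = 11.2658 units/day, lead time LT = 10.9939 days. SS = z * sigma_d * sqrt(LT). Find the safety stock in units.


sqrt(LT) = sqrt(10.9939) = 3.3157
SS = 2.5382 * 11.2658 * 3.3157 = 94.8121

94.8121 units


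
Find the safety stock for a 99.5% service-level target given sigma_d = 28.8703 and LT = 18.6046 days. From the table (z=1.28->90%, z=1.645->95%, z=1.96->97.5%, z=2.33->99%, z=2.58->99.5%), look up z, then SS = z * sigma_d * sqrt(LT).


From the table, SL = 99.5% corresponds to z = 2.58
sqrt(LT) = sqrt(18.6046) = 4.3133
SS = 2.58 * 28.8703 * 4.3133 = 321.2781

321.2781 units


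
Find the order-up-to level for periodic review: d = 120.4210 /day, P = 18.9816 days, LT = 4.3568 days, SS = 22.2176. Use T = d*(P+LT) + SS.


P + LT = 23.3384
d*(P+LT) = 120.4210 * 23.3384 = 2810.4335
T = 2810.4335 + 22.2176 = 2832.6511

2832.6511 units


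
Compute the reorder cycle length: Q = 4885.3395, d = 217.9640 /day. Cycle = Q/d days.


Cycle = 4885.3395 / 217.9640 = 22.4135

22.4135 days


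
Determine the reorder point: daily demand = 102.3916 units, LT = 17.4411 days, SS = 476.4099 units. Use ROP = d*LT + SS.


d*LT = 102.3916 * 17.4411 = 1785.8221
ROP = 1785.8221 + 476.4099 = 2262.2320

2262.2320 units


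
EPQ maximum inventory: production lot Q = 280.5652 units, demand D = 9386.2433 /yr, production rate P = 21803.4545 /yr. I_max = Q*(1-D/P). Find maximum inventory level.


D/P = 0.4305
1 - D/P = 0.5695
I_max = 280.5652 * 0.5695 = 159.7837

159.7837 units


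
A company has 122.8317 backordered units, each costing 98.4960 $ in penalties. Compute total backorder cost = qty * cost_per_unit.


Total = 122.8317 * 98.4960 = 12098.4311

12098.4311 $


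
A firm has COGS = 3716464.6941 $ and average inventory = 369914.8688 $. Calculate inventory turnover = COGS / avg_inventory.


Turnover = 3716464.6941 / 369914.8688 = 10.0468

10.0468


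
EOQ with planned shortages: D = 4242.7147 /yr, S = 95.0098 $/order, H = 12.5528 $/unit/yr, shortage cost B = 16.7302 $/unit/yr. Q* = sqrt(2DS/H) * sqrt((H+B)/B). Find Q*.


sqrt(2DS/H) = 253.4258
sqrt((H+B)/B) = 1.3230
Q* = 253.4258 * 1.3230 = 335.2803

335.2803 units


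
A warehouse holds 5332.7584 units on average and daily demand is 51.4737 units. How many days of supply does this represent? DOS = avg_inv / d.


DOS = 5332.7584 / 51.4737 = 103.6016

103.6016 days


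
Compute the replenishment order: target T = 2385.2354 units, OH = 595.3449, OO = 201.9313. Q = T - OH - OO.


Inventory position = OH + OO = 595.3449 + 201.9313 = 797.2762
Q = 2385.2354 - 797.2762 = 1587.9592

1587.9592 units


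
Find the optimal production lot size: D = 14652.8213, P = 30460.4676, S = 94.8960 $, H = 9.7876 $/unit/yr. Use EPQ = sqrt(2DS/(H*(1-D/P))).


1 - D/P = 1 - 0.4810 = 0.5190
H*(1-D/P) = 5.0793
2DS = 2780988.2602
EPQ = sqrt(547510.3070) = 739.9394

739.9394 units


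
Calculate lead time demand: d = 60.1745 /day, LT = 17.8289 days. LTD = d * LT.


LTD = 60.1745 * 17.8289 = 1072.8451

1072.8451 units


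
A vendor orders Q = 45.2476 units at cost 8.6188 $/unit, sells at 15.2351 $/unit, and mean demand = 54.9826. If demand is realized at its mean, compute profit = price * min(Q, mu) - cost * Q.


Sales at mu = min(45.2476, 54.9826) = 45.2476
Revenue = 15.2351 * 45.2476 = 689.3517
Total cost = 8.6188 * 45.2476 = 389.9800
Profit = 689.3517 - 389.9800 = 299.3717

299.3717 $


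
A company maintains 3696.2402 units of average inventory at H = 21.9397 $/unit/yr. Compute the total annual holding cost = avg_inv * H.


Cost = 3696.2402 * 21.9397 = 81094.4011

81094.4011 $/yr


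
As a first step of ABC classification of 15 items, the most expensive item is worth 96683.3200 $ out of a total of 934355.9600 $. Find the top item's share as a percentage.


Top item = 96683.3200
Total = 934355.9600
Percentage = 96683.3200 / 934355.9600 * 100 = 10.3476

10.3476%


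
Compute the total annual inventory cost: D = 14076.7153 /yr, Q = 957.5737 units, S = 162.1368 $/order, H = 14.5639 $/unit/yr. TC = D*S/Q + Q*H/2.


Ordering cost = D*S/Q = 2383.4756
Holding cost = Q*H/2 = 6973.0038
TC = 2383.4756 + 6973.0038 = 9356.4794

9356.4794 $/yr


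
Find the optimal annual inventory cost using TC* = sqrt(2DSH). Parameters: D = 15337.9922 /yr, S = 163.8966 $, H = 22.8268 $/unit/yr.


2*D*S*H = 114766063.7015
TC* = sqrt(114766063.7015) = 10712.8924

10712.8924 $/yr


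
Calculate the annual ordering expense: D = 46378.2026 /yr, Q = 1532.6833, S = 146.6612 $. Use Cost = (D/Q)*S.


Number of orders = D/Q = 30.2595
Cost = 30.2595 * 146.6612 = 4437.8919

4437.8919 $/yr


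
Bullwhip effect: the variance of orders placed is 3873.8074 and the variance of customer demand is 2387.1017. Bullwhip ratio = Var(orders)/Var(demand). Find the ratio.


BW = 3873.8074 / 2387.1017 = 1.6228

1.6228


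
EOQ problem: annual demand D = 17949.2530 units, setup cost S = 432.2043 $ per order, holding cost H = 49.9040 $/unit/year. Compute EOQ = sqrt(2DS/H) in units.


2*D*S = 2 * 17949.2530 * 432.2043 = 15515488.6568
2*D*S/H = 310906.7140
EOQ = sqrt(310906.7140) = 557.5901

557.5901 units


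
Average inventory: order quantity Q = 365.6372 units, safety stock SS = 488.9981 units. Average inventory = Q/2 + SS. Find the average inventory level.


Q/2 = 182.8186
Avg = 182.8186 + 488.9981 = 671.8167

671.8167 units


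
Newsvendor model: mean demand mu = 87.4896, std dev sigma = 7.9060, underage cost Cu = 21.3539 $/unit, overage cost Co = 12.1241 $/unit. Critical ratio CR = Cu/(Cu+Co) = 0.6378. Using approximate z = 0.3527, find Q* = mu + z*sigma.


CR = Cu/(Cu+Co) = 21.3539/(21.3539+12.1241) = 0.6378
z = 0.3527
Q* = 87.4896 + 0.3527 * 7.9060 = 90.2780

90.2780 units


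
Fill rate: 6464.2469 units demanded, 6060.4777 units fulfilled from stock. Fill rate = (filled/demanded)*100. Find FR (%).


FR = 6060.4777 / 6464.2469 * 100 = 93.7538

93.7538%


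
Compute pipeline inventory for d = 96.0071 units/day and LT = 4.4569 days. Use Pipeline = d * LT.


Pipeline = 96.0071 * 4.4569 = 427.8940

427.8940 units
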